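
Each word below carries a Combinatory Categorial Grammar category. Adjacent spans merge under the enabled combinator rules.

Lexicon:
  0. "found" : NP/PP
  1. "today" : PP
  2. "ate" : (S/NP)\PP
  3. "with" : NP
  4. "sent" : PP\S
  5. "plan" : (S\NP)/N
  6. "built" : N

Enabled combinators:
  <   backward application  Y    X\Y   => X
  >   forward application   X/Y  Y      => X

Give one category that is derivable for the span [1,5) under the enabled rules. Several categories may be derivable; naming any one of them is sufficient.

PP

[0,7] S   <
  [0,5] NP   >
    [0,1] "found" : NP/PP
    [1,5] PP   <
      [1,4] S   >
        [1,3] S/NP   <
          [1,2] "today" : PP
          [2,3] "ate" : (S/NP)\PP
        [3,4] "with" : NP
      [4,5] "sent" : PP\S
  [5,7] S\NP   >
    [5,6] "plan" : (S\NP)/N
    [6,7] "built" : N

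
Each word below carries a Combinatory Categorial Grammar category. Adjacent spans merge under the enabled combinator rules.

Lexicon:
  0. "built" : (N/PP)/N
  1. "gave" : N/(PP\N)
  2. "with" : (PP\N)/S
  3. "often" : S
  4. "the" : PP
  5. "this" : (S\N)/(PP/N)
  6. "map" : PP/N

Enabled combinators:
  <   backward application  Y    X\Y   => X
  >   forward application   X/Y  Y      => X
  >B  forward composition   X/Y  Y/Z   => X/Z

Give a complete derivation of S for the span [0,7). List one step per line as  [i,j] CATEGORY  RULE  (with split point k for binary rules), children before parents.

[0,7] S   <
  [0,5] N   >
    [0,4] N/PP   >
      [0,1] "built" : (N/PP)/N
      [1,4] N   >
        [1,2] "gave" : N/(PP\N)
        [2,4] PP\N   >
          [2,3] "with" : (PP\N)/S
          [3,4] "often" : S
    [4,5] "the" : PP
  [5,7] S\N   >
    [5,6] "this" : (S\N)/(PP/N)
    [6,7] "map" : PP/N

[0,1] (N/PP)/N  lex  "built"
[1,2] N/(PP\N)  lex  "gave"
[2,3] (PP\N)/S  lex  "with"
[3,4] S  lex  "often"
[2,4] PP\N  >  k=3
[1,4] N  >  k=2
[0,4] N/PP  >  k=1
[4,5] PP  lex  "the"
[0,5] N  >  k=4
[5,6] (S\N)/(PP/N)  lex  "this"
[6,7] PP/N  lex  "map"
[5,7] S\N  >  k=6
[0,7] S  <  k=5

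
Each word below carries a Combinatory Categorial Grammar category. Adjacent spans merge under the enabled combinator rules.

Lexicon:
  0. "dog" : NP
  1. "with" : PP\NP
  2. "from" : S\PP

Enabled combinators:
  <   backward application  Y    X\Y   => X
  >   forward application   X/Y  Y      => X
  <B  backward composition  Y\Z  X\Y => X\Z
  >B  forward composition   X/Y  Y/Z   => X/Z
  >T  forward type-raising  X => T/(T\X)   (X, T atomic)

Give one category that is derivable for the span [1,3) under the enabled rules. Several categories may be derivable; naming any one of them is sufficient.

S\NP

[0,3] S   >
  [0,1] S/(S\NP)   >T
    [0,1] "dog" : NP
  [1,3] S\NP   <B
    [1,2] "with" : PP\NP
    [2,3] "from" : S\PP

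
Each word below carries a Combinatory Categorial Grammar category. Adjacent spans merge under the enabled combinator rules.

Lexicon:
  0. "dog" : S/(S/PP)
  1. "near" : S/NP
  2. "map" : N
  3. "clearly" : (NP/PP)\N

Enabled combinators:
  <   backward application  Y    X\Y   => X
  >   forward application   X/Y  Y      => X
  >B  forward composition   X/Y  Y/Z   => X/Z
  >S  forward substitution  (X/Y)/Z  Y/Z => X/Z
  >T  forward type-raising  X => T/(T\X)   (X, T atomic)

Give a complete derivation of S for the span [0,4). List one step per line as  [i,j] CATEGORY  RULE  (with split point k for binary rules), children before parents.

[0,1] S/(S/PP)  lex  "dog"
[1,2] S/NP  lex  "near"
[2,3] N  lex  "map"
[3,4] (NP/PP)\N  lex  "clearly"
[2,4] NP/PP  <  k=3
[1,4] S/PP  >B  k=2
[0,4] S  >  k=1

[0,4] S   >
  [0,1] "dog" : S/(S/PP)
  [1,4] S/PP   >B
    [1,2] "near" : S/NP
    [2,4] NP/PP   <
      [2,3] "map" : N
      [3,4] "clearly" : (NP/PP)\N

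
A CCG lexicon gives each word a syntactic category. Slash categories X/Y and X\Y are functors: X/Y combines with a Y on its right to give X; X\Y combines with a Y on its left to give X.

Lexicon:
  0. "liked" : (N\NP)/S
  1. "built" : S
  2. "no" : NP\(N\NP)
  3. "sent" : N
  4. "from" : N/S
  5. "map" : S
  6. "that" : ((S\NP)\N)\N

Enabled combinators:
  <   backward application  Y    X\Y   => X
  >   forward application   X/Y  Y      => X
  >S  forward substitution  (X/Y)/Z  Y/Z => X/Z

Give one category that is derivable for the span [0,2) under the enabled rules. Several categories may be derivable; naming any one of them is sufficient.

N\NP

[0,7] S   <
  [0,3] NP   <
    [0,2] N\NP   >
      [0,1] "liked" : (N\NP)/S
      [1,2] "built" : S
    [2,3] "no" : NP\(N\NP)
  [3,7] S\NP   <
    [3,4] "sent" : N
    [4,7] (S\NP)\N   <
      [4,6] N   >
        [4,5] "from" : N/S
        [5,6] "map" : S
      [6,7] "that" : ((S\NP)\N)\N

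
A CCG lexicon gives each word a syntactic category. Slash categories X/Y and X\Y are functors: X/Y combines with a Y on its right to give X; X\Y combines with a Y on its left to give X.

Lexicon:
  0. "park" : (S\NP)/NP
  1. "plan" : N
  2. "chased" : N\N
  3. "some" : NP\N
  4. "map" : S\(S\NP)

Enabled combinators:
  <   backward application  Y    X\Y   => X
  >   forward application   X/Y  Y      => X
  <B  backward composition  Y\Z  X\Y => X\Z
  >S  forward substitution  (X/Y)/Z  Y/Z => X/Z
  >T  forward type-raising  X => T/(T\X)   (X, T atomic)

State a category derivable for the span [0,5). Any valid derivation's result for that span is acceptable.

[0,5] S   <
  [0,4] S\NP   >
    [0,1] "park" : (S\NP)/NP
    [1,4] NP   >
      [1,2] NP/(NP\N)   >T
        [1,2] "plan" : N
      [2,4] NP\N   <B
        [2,3] "chased" : N\N
        [3,4] "some" : NP\N
  [4,5] "map" : S\(S\NP)

S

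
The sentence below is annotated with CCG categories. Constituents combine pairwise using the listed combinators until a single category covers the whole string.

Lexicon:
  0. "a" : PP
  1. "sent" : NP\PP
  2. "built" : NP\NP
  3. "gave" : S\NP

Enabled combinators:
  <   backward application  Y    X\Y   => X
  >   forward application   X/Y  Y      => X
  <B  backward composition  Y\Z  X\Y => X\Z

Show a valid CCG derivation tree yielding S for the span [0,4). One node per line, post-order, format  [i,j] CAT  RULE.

[0,4] S   <
  [0,2] NP   <
    [0,1] "a" : PP
    [1,2] "sent" : NP\PP
  [2,4] S\NP   <B
    [2,3] "built" : NP\NP
    [3,4] "gave" : S\NP

[0,1] PP  lex  "a"
[1,2] NP\PP  lex  "sent"
[0,2] NP  <  k=1
[2,3] NP\NP  lex  "built"
[3,4] S\NP  lex  "gave"
[2,4] S\NP  <B  k=3
[0,4] S  <  k=2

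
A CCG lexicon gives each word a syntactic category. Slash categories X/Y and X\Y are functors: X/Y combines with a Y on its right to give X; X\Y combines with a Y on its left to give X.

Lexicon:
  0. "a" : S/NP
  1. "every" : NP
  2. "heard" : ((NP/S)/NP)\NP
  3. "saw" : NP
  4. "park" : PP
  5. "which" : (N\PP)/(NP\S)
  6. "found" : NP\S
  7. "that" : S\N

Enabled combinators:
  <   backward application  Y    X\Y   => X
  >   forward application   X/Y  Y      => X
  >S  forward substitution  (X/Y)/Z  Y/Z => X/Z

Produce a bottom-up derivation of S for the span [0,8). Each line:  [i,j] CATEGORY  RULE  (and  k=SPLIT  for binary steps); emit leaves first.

[0,1] S/NP  lex  "a"
[1,2] NP  lex  "every"
[2,3] ((NP/S)/NP)\NP  lex  "heard"
[1,3] (NP/S)/NP  <  k=2
[3,4] NP  lex  "saw"
[1,4] NP/S  >  k=3
[4,5] PP  lex  "park"
[5,6] (N\PP)/(NP\S)  lex  "which"
[6,7] NP\S  lex  "found"
[5,7] N\PP  >  k=6
[4,7] N  <  k=5
[7,8] S\N  lex  "that"
[4,8] S  <  k=7
[1,8] NP  >  k=4
[0,8] S  >  k=1

[0,8] S   >
  [0,1] "a" : S/NP
  [1,8] NP   >
    [1,4] NP/S   >
      [1,3] (NP/S)/NP   <
        [1,2] "every" : NP
        [2,3] "heard" : ((NP/S)/NP)\NP
      [3,4] "saw" : NP
    [4,8] S   <
      [4,7] N   <
        [4,5] "park" : PP
        [5,7] N\PP   >
          [5,6] "which" : (N\PP)/(NP\S)
          [6,7] "found" : NP\S
      [7,8] "that" : S\N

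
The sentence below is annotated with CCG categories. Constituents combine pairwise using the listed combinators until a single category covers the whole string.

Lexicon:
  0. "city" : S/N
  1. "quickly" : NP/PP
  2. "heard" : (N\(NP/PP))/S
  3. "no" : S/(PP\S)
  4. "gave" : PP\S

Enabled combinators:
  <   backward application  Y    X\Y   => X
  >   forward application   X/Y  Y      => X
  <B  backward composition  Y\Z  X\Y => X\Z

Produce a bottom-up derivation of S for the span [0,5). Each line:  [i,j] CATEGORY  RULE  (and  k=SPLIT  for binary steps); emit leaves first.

[0,1] S/N  lex  "city"
[1,2] NP/PP  lex  "quickly"
[2,3] (N\(NP/PP))/S  lex  "heard"
[3,4] S/(PP\S)  lex  "no"
[4,5] PP\S  lex  "gave"
[3,5] S  >  k=4
[2,5] N\(NP/PP)  >  k=3
[1,5] N  <  k=2
[0,5] S  >  k=1

[0,5] S   >
  [0,1] "city" : S/N
  [1,5] N   <
    [1,2] "quickly" : NP/PP
    [2,5] N\(NP/PP)   >
      [2,3] "heard" : (N\(NP/PP))/S
      [3,5] S   >
        [3,4] "no" : S/(PP\S)
        [4,5] "gave" : PP\S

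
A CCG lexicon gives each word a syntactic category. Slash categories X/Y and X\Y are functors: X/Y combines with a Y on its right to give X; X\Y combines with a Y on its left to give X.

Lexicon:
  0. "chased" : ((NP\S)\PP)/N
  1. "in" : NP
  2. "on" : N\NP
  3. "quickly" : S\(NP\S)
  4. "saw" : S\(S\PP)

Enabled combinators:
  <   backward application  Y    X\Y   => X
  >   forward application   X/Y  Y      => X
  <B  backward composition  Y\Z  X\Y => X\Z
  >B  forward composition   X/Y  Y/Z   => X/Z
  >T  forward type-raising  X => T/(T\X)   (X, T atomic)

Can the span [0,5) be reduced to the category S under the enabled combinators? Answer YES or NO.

YES

[0,5] S   <
  [0,4] S\PP   <B
    [0,3] (NP\S)\PP   >
      [0,1] "chased" : ((NP\S)\PP)/N
      [1,3] N   <
        [1,2] "in" : NP
        [2,3] "on" : N\NP
    [3,4] "quickly" : S\(NP\S)
  [4,5] "saw" : S\(S\PP)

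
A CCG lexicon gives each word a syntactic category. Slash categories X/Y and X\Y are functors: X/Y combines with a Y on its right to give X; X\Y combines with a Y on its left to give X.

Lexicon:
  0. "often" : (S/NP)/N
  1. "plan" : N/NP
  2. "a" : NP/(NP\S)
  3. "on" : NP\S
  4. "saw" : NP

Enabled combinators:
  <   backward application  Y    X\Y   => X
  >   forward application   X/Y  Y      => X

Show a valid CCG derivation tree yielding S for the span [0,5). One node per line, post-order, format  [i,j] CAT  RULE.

[0,5] S   >
  [0,4] S/NP   >
    [0,1] "often" : (S/NP)/N
    [1,4] N   >
      [1,2] "plan" : N/NP
      [2,4] NP   >
        [2,3] "a" : NP/(NP\S)
        [3,4] "on" : NP\S
  [4,5] "saw" : NP

[0,1] (S/NP)/N  lex  "often"
[1,2] N/NP  lex  "plan"
[2,3] NP/(NP\S)  lex  "a"
[3,4] NP\S  lex  "on"
[2,4] NP  >  k=3
[1,4] N  >  k=2
[0,4] S/NP  >  k=1
[4,5] NP  lex  "saw"
[0,5] S  >  k=4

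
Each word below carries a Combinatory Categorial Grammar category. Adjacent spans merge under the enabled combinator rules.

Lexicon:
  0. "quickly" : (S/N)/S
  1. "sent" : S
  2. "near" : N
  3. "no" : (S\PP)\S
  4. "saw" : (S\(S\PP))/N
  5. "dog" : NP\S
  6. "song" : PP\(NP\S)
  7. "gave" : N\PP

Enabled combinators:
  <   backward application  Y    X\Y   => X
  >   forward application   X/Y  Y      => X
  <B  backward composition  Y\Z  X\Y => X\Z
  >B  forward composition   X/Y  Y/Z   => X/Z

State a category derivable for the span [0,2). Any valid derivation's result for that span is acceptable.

S/N

[0,8] S   <
  [0,4] S\PP   <
    [0,3] S   >
      [0,2] S/N   >
        [0,1] "quickly" : (S/N)/S
        [1,2] "sent" : S
      [2,3] "near" : N
    [3,4] "no" : (S\PP)\S
  [4,8] S\(S\PP)   >
    [4,5] "saw" : (S\(S\PP))/N
    [5,8] N   <
      [5,7] PP   <
        [5,6] "dog" : NP\S
        [6,7] "song" : PP\(NP\S)
      [7,8] "gave" : N\PP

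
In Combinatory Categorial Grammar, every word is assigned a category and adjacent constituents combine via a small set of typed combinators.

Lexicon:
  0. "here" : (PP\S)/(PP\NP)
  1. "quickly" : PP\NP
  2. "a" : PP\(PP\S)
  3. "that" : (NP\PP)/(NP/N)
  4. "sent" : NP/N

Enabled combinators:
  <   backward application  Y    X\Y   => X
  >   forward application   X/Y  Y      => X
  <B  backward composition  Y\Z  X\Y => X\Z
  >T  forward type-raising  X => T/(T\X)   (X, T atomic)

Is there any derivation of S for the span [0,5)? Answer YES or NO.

(PP\S)/(PP\NP) PP\NP PP\(PP\S) (NP\PP)/(NP/N) NP/N
CKY chart[0,5] = {N/(N\NP), NP, NP/(NP\NP), PP/(PP\NP), S/(S\NP)}; S ∉ chart

NO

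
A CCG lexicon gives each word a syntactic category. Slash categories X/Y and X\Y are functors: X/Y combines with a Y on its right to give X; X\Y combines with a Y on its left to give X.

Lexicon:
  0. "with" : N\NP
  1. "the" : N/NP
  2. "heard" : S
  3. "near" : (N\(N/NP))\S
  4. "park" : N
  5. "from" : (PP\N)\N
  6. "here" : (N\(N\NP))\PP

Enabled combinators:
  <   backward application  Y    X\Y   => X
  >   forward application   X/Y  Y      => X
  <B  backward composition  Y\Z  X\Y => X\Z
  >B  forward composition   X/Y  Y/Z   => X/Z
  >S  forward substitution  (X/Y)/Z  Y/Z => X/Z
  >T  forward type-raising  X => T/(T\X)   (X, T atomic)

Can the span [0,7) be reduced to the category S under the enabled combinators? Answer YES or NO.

NO

N\NP N/NP S (N\(N/NP))\S N (PP\N)\N (N\(N\NP))\PP
CKY chart[0,7] = {N, N/(N\N), NP/(NP\N), PP/(PP\N), S/(S\N)}; S ∉ chart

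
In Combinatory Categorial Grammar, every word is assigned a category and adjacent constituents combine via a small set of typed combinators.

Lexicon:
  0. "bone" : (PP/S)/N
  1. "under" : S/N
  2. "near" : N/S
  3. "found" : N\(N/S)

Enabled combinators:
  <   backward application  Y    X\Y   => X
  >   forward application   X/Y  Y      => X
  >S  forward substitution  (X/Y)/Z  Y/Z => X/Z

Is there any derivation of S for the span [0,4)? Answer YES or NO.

(PP/S)/N S/N N/S N\(N/S)
CKY chart[0,4] = {PP}; S ∉ chart

NO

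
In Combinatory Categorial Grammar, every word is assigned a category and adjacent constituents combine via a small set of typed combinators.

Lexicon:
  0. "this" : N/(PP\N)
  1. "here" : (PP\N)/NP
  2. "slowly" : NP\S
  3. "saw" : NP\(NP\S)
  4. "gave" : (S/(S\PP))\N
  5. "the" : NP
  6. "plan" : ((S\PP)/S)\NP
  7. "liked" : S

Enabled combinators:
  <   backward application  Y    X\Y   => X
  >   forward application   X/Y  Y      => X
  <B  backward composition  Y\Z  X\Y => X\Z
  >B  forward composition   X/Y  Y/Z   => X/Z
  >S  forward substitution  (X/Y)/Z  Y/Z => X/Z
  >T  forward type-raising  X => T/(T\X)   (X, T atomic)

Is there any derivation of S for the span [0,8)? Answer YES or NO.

[0,8] S   >
  [0,5] S/(S\PP)   <
    [0,4] N   >
      [0,2] N/NP   >B
        [0,1] "this" : N/(PP\N)
        [1,2] "here" : (PP\N)/NP
      [2,4] NP   <
        [2,3] "slowly" : NP\S
        [3,4] "saw" : NP\(NP\S)
    [4,5] "gave" : (S/(S\PP))\N
  [5,8] S\PP   >
    [5,7] (S\PP)/S   <
      [5,6] "the" : NP
      [6,7] "plan" : ((S\PP)/S)\NP
    [7,8] "liked" : S

YES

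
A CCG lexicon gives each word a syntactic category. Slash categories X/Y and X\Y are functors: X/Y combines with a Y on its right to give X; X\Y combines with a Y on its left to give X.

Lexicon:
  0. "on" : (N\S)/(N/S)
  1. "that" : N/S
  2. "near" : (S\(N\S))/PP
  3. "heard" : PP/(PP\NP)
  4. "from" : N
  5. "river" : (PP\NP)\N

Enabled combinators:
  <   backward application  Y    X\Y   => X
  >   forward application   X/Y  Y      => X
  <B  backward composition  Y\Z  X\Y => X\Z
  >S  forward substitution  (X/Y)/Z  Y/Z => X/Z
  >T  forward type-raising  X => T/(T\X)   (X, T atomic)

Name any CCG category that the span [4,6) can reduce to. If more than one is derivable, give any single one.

[0,6] S   <
  [0,2] N\S   >
    [0,1] "on" : (N\S)/(N/S)
    [1,2] "that" : N/S
  [2,6] S\(N\S)   >
    [2,3] "near" : (S\(N\S))/PP
    [3,6] PP   >
      [3,4] "heard" : PP/(PP\NP)
      [4,6] PP\NP   <
        [4,5] "from" : N
        [5,6] "river" : (PP\NP)\N

PP\NP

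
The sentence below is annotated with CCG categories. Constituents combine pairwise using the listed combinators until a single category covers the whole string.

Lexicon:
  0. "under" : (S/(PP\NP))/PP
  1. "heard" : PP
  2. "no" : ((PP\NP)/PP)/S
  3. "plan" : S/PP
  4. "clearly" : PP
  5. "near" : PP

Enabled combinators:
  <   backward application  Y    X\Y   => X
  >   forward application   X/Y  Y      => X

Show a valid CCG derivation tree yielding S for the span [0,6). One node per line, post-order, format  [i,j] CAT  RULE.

[0,1] (S/(PP\NP))/PP  lex  "under"
[1,2] PP  lex  "heard"
[0,2] S/(PP\NP)  >  k=1
[2,3] ((PP\NP)/PP)/S  lex  "no"
[3,4] S/PP  lex  "plan"
[4,5] PP  lex  "clearly"
[3,5] S  >  k=4
[2,5] (PP\NP)/PP  >  k=3
[5,6] PP  lex  "near"
[2,6] PP\NP  >  k=5
[0,6] S  >  k=2

[0,6] S   >
  [0,2] S/(PP\NP)   >
    [0,1] "under" : (S/(PP\NP))/PP
    [1,2] "heard" : PP
  [2,6] PP\NP   >
    [2,5] (PP\NP)/PP   >
      [2,3] "no" : ((PP\NP)/PP)/S
      [3,5] S   >
        [3,4] "plan" : S/PP
        [4,5] "clearly" : PP
    [5,6] "near" : PP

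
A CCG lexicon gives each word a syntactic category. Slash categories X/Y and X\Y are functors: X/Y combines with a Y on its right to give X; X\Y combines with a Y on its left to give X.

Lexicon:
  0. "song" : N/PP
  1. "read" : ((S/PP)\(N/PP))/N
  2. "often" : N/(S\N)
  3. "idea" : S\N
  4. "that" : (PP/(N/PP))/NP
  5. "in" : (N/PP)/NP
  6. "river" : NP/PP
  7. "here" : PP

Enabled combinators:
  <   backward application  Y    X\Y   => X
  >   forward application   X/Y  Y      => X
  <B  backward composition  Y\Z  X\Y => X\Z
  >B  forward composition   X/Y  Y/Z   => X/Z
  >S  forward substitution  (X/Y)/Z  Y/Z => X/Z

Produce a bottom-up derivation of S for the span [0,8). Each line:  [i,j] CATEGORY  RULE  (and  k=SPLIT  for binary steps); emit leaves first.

[0,1] N/PP  lex  "song"
[1,2] ((S/PP)\(N/PP))/N  lex  "read"
[2,3] N/(S\N)  lex  "often"
[3,4] S\N  lex  "idea"
[2,4] N  >  k=3
[1,4] (S/PP)\(N/PP)  >  k=2
[0,4] S/PP  <  k=1
[4,5] (PP/(N/PP))/NP  lex  "that"
[5,6] (N/PP)/NP  lex  "in"
[4,6] PP/NP  >S  k=5
[6,7] NP/PP  lex  "river"
[7,8] PP  lex  "here"
[6,8] NP  >  k=7
[4,8] PP  >  k=6
[0,8] S  >  k=4

[0,8] S   >
  [0,4] S/PP   <
    [0,1] "song" : N/PP
    [1,4] (S/PP)\(N/PP)   >
      [1,2] "read" : ((S/PP)\(N/PP))/N
      [2,4] N   >
        [2,3] "often" : N/(S\N)
        [3,4] "idea" : S\N
  [4,8] PP   >
    [4,6] PP/NP   >S
      [4,5] "that" : (PP/(N/PP))/NP
      [5,6] "in" : (N/PP)/NP
    [6,8] NP   >
      [6,7] "river" : NP/PP
      [7,8] "here" : PP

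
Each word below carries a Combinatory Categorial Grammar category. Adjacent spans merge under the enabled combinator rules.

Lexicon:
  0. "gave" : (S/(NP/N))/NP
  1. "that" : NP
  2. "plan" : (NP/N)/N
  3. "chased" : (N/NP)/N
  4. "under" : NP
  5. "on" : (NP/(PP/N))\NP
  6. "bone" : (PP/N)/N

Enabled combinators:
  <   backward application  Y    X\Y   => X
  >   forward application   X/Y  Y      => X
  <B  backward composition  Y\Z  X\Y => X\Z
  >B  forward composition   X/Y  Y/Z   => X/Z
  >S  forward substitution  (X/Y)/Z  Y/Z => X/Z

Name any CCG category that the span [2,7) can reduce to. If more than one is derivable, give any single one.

[0,7] S   >
  [0,2] S/(NP/N)   >
    [0,1] "gave" : (S/(NP/N))/NP
    [1,2] "that" : NP
  [2,7] NP/N   >S
    [2,3] "plan" : (NP/N)/N
    [3,7] N/N   >S
      [3,4] "chased" : (N/NP)/N
      [4,7] NP/N   >B
        [4,6] NP/(PP/N)   <
          [4,5] "under" : NP
          [5,6] "on" : (NP/(PP/N))\NP
        [6,7] "bone" : (PP/N)/N

NP/N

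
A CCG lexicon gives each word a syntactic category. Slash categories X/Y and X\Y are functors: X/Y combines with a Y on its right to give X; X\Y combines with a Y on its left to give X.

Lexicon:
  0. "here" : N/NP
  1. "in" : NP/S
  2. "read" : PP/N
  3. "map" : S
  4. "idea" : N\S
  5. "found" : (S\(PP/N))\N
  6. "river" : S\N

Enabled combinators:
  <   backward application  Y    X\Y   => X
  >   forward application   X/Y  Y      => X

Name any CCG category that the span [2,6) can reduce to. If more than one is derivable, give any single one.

S

[0,7] S   <
  [0,6] N   >
    [0,1] "here" : N/NP
    [1,6] NP   >
      [1,2] "in" : NP/S
      [2,6] S   <
        [2,3] "read" : PP/N
        [3,6] S\(PP/N)   <
          [3,5] N   <
            [3,4] "map" : S
            [4,5] "idea" : N\S
          [5,6] "found" : (S\(PP/N))\N
  [6,7] "river" : S\N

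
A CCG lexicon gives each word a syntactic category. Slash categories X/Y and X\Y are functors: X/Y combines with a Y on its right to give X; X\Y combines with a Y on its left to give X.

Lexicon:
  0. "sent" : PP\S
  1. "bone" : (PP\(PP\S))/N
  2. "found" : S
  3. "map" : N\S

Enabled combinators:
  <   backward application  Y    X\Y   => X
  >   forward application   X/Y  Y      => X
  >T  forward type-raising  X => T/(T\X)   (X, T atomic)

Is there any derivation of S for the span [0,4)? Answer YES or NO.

NO

PP\S (PP\(PP\S))/N S N\S
CKY chart[0,4] = {N/(N\PP), NP/(NP\PP), PP, PP/(PP\PP), S/(S\PP)}; S ∉ chart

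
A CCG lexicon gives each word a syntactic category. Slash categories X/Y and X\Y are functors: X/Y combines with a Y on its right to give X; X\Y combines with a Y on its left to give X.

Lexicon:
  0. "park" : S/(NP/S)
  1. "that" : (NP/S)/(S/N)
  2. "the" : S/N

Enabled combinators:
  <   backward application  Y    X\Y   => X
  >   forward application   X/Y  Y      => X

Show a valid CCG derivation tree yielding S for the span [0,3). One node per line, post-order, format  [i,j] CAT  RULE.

[0,3] S   >
  [0,1] "park" : S/(NP/S)
  [1,3] NP/S   >
    [1,2] "that" : (NP/S)/(S/N)
    [2,3] "the" : S/N

[0,1] S/(NP/S)  lex  "park"
[1,2] (NP/S)/(S/N)  lex  "that"
[2,3] S/N  lex  "the"
[1,3] NP/S  >  k=2
[0,3] S  >  k=1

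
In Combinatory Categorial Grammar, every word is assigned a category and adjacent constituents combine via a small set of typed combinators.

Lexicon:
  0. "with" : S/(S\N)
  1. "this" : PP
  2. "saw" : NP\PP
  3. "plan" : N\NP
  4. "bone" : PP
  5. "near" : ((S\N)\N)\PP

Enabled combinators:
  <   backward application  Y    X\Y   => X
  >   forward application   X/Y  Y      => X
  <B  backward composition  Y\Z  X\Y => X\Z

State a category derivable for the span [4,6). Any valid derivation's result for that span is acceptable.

[0,6] S   >
  [0,1] "with" : S/(S\N)
  [1,6] S\N   <
    [1,4] N   <
      [1,3] NP   <
        [1,2] "this" : PP
        [2,3] "saw" : NP\PP
      [3,4] "plan" : N\NP
    [4,6] (S\N)\N   <
      [4,5] "bone" : PP
      [5,6] "near" : ((S\N)\N)\PP

(S\N)\N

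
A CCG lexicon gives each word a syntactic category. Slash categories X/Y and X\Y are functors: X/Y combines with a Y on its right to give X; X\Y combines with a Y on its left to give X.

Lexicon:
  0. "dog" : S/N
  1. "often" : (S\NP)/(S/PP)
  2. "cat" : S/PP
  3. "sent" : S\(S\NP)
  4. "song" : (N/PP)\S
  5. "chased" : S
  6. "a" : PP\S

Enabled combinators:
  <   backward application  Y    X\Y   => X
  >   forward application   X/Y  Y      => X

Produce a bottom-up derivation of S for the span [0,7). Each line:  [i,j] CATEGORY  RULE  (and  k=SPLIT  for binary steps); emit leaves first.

[0,1] S/N  lex  "dog"
[1,2] (S\NP)/(S/PP)  lex  "often"
[2,3] S/PP  lex  "cat"
[1,3] S\NP  >  k=2
[3,4] S\(S\NP)  lex  "sent"
[1,4] S  <  k=3
[4,5] (N/PP)\S  lex  "song"
[1,5] N/PP  <  k=4
[5,6] S  lex  "chased"
[6,7] PP\S  lex  "a"
[5,7] PP  <  k=6
[1,7] N  >  k=5
[0,7] S  >  k=1

[0,7] S   >
  [0,1] "dog" : S/N
  [1,7] N   >
    [1,5] N/PP   <
      [1,4] S   <
        [1,3] S\NP   >
          [1,2] "often" : (S\NP)/(S/PP)
          [2,3] "cat" : S/PP
        [3,4] "sent" : S\(S\NP)
      [4,5] "song" : (N/PP)\S
    [5,7] PP   <
      [5,6] "chased" : S
      [6,7] "a" : PP\S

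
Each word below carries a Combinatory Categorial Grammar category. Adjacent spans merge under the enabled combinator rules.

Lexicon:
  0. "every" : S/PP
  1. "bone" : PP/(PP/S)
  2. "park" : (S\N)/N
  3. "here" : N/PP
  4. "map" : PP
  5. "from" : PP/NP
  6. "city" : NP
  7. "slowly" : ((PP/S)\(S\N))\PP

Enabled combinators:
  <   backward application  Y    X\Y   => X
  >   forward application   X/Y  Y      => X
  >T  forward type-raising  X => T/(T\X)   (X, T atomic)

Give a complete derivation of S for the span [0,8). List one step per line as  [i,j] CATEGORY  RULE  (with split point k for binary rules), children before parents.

[0,8] S   >
  [0,1] "every" : S/PP
  [1,8] PP   >
    [1,2] "bone" : PP/(PP/S)
    [2,8] PP/S   <
      [2,5] S\N   >
        [2,3] "park" : (S\N)/N
        [3,5] N   >
          [3,4] "here" : N/PP
          [4,5] "map" : PP
      [5,8] (PP/S)\(S\N)   <
        [5,7] PP   >
          [5,6] "from" : PP/NP
          [6,7] "city" : NP
        [7,8] "slowly" : ((PP/S)\(S\N))\PP

[0,1] S/PP  lex  "every"
[1,2] PP/(PP/S)  lex  "bone"
[2,3] (S\N)/N  lex  "park"
[3,4] N/PP  lex  "here"
[4,5] PP  lex  "map"
[3,5] N  >  k=4
[2,5] S\N  >  k=3
[5,6] PP/NP  lex  "from"
[6,7] NP  lex  "city"
[5,7] PP  >  k=6
[7,8] ((PP/S)\(S\N))\PP  lex  "slowly"
[5,8] (PP/S)\(S\N)  <  k=7
[2,8] PP/S  <  k=5
[1,8] PP  >  k=2
[0,8] S  >  k=1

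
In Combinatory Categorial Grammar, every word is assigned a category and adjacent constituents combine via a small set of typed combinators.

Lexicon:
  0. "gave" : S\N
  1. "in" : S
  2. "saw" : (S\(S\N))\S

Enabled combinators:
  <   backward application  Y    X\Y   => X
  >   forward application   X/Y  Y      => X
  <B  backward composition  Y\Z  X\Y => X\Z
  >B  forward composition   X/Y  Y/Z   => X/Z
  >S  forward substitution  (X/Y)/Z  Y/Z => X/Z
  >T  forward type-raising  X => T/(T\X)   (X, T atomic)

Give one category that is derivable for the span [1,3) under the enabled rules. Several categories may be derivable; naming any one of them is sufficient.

[0,3] S   <
  [0,1] "gave" : S\N
  [1,3] S\(S\N)   <
    [1,2] "in" : S
    [2,3] "saw" : (S\(S\N))\S

S\(S\N)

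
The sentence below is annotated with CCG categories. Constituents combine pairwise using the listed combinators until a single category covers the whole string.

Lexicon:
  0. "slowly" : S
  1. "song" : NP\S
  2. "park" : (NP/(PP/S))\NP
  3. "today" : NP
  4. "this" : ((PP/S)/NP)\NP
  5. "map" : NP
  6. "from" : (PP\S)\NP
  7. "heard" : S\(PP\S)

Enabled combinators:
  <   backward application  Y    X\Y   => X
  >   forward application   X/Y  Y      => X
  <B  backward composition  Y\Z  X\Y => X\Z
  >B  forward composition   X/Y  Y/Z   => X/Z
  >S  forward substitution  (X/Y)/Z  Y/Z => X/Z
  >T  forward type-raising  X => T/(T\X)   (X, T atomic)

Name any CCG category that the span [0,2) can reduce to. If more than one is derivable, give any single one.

NP

[0,8] S   <
  [0,6] NP   >
    [0,3] NP/(PP/S)   <
      [0,2] NP   >
        [0,1] NP/(NP\S)   >T
          [0,1] "slowly" : S
        [1,2] "song" : NP\S
      [2,3] "park" : (NP/(PP/S))\NP
    [3,6] PP/S   >
      [3,5] (PP/S)/NP   <
        [3,4] "today" : NP
        [4,5] "this" : ((PP/S)/NP)\NP
      [5,6] "map" : NP
  [6,8] S\NP   <B
    [6,7] "from" : (PP\S)\NP
    [7,8] "heard" : S\(PP\S)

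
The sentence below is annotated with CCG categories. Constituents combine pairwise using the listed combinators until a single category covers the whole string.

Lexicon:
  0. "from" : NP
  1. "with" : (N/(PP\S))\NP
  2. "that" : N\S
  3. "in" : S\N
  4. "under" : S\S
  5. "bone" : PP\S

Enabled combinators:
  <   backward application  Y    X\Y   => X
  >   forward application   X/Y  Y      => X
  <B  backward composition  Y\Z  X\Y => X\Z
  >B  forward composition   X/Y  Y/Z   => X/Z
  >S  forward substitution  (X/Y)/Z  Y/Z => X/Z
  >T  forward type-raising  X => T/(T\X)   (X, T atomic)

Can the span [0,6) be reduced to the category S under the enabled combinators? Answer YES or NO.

NO

NP (N/(PP\S))\NP N\S S\N S\S PP\S
CKY chart[0,6] = {N, N/(N\N), NP/(NP\N), PP/(PP\N), S/(S\N)}; S ∉ chart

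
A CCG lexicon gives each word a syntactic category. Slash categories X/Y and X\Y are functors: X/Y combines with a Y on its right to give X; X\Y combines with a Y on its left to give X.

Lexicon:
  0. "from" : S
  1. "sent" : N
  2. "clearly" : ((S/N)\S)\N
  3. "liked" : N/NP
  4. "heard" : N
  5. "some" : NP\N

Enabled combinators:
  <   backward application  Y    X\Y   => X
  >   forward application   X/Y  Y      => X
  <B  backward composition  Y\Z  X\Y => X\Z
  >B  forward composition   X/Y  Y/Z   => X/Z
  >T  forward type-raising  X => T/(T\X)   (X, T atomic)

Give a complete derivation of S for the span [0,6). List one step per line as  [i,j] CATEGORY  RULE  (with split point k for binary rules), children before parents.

[0,1] S  lex  "from"
[1,2] N  lex  "sent"
[2,3] ((S/N)\S)\N  lex  "clearly"
[1,3] (S/N)\S  <  k=2
[0,3] S/N  <  k=1
[3,4] N/NP  lex  "liked"
[0,4] S/NP  >B  k=3
[4,5] N  lex  "heard"
[5,6] NP\N  lex  "some"
[4,6] NP  <  k=5
[0,6] S  >  k=4

[0,6] S   >
  [0,4] S/NP   >B
    [0,3] S/N   <
      [0,1] "from" : S
      [1,3] (S/N)\S   <
        [1,2] "sent" : N
        [2,3] "clearly" : ((S/N)\S)\N
    [3,4] "liked" : N/NP
  [4,6] NP   <
    [4,5] "heard" : N
    [5,6] "some" : NP\N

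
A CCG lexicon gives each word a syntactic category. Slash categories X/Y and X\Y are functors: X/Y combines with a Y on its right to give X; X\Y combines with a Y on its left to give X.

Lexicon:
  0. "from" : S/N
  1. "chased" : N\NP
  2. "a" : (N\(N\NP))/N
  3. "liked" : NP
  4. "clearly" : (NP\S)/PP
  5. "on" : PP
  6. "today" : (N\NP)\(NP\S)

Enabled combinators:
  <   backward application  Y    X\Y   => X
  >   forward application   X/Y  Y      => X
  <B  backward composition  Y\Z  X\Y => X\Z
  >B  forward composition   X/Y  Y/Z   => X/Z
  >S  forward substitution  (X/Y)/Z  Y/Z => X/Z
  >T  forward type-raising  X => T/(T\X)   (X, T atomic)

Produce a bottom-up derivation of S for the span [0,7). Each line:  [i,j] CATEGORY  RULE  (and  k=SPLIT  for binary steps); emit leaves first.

[0,7] S   >
  [0,1] "from" : S/N
  [1,7] N   <
    [1,2] "chased" : N\NP
    [2,7] N\(N\NP)   >
      [2,3] "a" : (N\(N\NP))/N
      [3,7] N   <
        [3,4] "liked" : NP
        [4,7] N\NP   <
          [4,6] NP\S   >
            [4,5] "clearly" : (NP\S)/PP
            [5,6] "on" : PP
          [6,7] "today" : (N\NP)\(NP\S)

[0,1] S/N  lex  "from"
[1,2] N\NP  lex  "chased"
[2,3] (N\(N\NP))/N  lex  "a"
[3,4] NP  lex  "liked"
[4,5] (NP\S)/PP  lex  "clearly"
[5,6] PP  lex  "on"
[4,6] NP\S  >  k=5
[6,7] (N\NP)\(NP\S)  lex  "today"
[4,7] N\NP  <  k=6
[3,7] N  <  k=4
[2,7] N\(N\NP)  >  k=3
[1,7] N  <  k=2
[0,7] S  >  k=1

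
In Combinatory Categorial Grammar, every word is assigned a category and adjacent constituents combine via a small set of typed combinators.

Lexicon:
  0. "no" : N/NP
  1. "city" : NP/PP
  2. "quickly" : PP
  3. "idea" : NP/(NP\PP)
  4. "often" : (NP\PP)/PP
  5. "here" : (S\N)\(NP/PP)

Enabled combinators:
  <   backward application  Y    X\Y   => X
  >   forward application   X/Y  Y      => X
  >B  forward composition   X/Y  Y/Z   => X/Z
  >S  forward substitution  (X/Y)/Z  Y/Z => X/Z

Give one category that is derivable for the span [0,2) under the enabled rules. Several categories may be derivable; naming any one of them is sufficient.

N/PP

[0,6] S   <
  [0,3] N   >
    [0,2] N/PP   >B
      [0,1] "no" : N/NP
      [1,2] "city" : NP/PP
    [2,3] "quickly" : PP
  [3,6] S\N   <
    [3,5] NP/PP   >B
      [3,4] "idea" : NP/(NP\PP)
      [4,5] "often" : (NP\PP)/PP
    [5,6] "here" : (S\N)\(NP/PP)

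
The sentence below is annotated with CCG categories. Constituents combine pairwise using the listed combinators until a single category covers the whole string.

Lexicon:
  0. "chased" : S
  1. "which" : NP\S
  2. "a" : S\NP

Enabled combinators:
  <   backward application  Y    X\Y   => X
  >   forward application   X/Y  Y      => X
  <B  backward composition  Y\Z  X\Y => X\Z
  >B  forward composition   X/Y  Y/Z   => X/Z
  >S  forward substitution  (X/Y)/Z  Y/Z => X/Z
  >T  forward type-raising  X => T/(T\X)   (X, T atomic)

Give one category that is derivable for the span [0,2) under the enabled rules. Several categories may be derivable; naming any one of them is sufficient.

[0,3] S   <
  [0,2] NP   >
    [0,1] NP/(NP\S)   >T
      [0,1] "chased" : S
    [1,2] "which" : NP\S
  [2,3] "a" : S\NP

NP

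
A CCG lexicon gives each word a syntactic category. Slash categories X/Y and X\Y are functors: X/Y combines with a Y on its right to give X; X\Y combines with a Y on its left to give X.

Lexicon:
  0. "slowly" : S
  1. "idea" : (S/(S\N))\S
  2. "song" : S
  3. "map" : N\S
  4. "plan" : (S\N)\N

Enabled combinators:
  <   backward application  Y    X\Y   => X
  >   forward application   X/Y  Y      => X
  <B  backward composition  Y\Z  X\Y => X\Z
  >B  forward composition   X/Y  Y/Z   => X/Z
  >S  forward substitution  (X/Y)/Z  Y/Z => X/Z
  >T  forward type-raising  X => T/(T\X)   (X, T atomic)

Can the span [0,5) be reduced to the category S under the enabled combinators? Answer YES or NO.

[0,5] S   >
  [0,2] S/(S\N)   <
    [0,1] "slowly" : S
    [1,2] "idea" : (S/(S\N))\S
  [2,5] S\N   <
    [2,4] N   <
      [2,3] "song" : S
      [3,4] "map" : N\S
    [4,5] "plan" : (S\N)\N

YES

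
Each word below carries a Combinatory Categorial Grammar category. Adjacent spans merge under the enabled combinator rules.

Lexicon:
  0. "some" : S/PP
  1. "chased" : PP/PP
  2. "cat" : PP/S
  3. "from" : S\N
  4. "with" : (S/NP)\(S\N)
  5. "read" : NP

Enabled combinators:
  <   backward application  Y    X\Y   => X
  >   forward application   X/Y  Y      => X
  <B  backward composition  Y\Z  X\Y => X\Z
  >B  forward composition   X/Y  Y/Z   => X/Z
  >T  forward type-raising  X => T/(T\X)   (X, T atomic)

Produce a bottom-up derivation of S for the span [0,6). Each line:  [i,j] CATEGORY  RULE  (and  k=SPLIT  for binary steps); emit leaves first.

[0,6] S   >
  [0,2] S/PP   >B
    [0,1] "some" : S/PP
    [1,2] "chased" : PP/PP
  [2,6] PP   >
    [2,3] "cat" : PP/S
    [3,6] S   >
      [3,5] S/NP   <
        [3,4] "from" : S\N
        [4,5] "with" : (S/NP)\(S\N)
      [5,6] "read" : NP

[0,1] S/PP  lex  "some"
[1,2] PP/PP  lex  "chased"
[0,2] S/PP  >B  k=1
[2,3] PP/S  lex  "cat"
[3,4] S\N  lex  "from"
[4,5] (S/NP)\(S\N)  lex  "with"
[3,5] S/NP  <  k=4
[5,6] NP  lex  "read"
[3,6] S  >  k=5
[2,6] PP  >  k=3
[0,6] S  >  k=2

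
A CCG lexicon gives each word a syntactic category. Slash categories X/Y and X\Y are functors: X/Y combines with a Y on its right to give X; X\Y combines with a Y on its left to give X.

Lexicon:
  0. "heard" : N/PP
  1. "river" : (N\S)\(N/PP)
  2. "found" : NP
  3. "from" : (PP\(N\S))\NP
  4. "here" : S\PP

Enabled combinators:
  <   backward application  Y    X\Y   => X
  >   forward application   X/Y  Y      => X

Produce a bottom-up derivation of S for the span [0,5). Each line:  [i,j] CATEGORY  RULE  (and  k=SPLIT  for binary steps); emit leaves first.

[0,1] N/PP  lex  "heard"
[1,2] (N\S)\(N/PP)  lex  "river"
[0,2] N\S  <  k=1
[2,3] NP  lex  "found"
[3,4] (PP\(N\S))\NP  lex  "from"
[2,4] PP\(N\S)  <  k=3
[0,4] PP  <  k=2
[4,5] S\PP  lex  "here"
[0,5] S  <  k=4

[0,5] S   <
  [0,4] PP   <
    [0,2] N\S   <
      [0,1] "heard" : N/PP
      [1,2] "river" : (N\S)\(N/PP)
    [2,4] PP\(N\S)   <
      [2,3] "found" : NP
      [3,4] "from" : (PP\(N\S))\NP
  [4,5] "here" : S\PP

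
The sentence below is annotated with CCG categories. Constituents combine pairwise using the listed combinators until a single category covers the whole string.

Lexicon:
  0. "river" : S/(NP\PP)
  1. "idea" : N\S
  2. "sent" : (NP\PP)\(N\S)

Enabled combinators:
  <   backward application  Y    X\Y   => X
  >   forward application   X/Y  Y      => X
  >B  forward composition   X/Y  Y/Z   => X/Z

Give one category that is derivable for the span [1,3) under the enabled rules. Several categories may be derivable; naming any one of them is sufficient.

[0,3] S   >
  [0,1] "river" : S/(NP\PP)
  [1,3] NP\PP   <
    [1,2] "idea" : N\S
    [2,3] "sent" : (NP\PP)\(N\S)

NP\PP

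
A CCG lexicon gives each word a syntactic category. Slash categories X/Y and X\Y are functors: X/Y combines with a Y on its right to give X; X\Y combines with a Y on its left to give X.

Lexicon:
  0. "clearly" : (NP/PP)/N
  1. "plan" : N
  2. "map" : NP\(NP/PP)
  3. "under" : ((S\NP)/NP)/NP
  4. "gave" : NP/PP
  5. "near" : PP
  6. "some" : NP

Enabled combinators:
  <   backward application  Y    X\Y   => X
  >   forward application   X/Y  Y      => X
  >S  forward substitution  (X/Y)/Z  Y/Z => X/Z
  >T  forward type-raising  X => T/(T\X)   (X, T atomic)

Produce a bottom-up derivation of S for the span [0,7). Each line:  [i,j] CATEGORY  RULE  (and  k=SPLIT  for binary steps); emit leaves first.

[0,7] S   <
  [0,3] NP   <
    [0,2] NP/PP   >
      [0,1] "clearly" : (NP/PP)/N
      [1,2] "plan" : N
    [2,3] "map" : NP\(NP/PP)
  [3,7] S\NP   >
    [3,6] (S\NP)/NP   >
      [3,4] "under" : ((S\NP)/NP)/NP
      [4,6] NP   >
        [4,5] "gave" : NP/PP
        [5,6] "near" : PP
    [6,7] "some" : NP

[0,1] (NP/PP)/N  lex  "clearly"
[1,2] N  lex  "plan"
[0,2] NP/PP  >  k=1
[2,3] NP\(NP/PP)  lex  "map"
[0,3] NP  <  k=2
[3,4] ((S\NP)/NP)/NP  lex  "under"
[4,5] NP/PP  lex  "gave"
[5,6] PP  lex  "near"
[4,6] NP  >  k=5
[3,6] (S\NP)/NP  >  k=4
[6,7] NP  lex  "some"
[3,7] S\NP  >  k=6
[0,7] S  <  k=3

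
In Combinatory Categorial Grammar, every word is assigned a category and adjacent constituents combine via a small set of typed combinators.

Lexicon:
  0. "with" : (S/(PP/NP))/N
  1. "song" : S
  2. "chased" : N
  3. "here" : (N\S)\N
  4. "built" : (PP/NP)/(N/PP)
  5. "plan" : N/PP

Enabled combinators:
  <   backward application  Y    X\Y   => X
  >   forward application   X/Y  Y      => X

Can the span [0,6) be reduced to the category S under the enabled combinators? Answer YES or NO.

YES

[0,6] S   >
  [0,4] S/(PP/NP)   >
    [0,1] "with" : (S/(PP/NP))/N
    [1,4] N   <
      [1,2] "song" : S
      [2,4] N\S   <
        [2,3] "chased" : N
        [3,4] "here" : (N\S)\N
  [4,6] PP/NP   >
    [4,5] "built" : (PP/NP)/(N/PP)
    [5,6] "plan" : N/PP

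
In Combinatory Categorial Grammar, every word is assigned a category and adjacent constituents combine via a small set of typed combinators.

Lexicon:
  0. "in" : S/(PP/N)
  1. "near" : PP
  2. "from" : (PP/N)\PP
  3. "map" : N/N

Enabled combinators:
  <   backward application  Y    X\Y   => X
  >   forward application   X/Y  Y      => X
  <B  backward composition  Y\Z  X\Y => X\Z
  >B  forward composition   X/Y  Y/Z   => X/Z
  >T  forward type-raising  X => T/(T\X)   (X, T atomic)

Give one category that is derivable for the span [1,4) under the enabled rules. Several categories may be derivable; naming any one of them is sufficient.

[0,4] S   >
  [0,1] "in" : S/(PP/N)
  [1,4] PP/N   >B
    [1,3] PP/N   <
      [1,2] "near" : PP
      [2,3] "from" : (PP/N)\PP
    [3,4] "map" : N/N

PP/N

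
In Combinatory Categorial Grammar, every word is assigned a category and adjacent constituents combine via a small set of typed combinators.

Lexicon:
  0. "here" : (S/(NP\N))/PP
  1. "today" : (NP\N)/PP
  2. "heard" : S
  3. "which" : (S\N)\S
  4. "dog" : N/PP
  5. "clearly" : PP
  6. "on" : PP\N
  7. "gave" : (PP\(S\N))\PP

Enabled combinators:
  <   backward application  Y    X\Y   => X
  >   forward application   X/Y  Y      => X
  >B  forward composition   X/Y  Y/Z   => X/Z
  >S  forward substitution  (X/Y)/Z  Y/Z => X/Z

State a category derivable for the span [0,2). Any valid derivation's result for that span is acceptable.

S/PP

[0,8] S   >
  [0,2] S/PP   >S
    [0,1] "here" : (S/(NP\N))/PP
    [1,2] "today" : (NP\N)/PP
  [2,8] PP   <
    [2,4] S\N   <
      [2,3] "heard" : S
      [3,4] "which" : (S\N)\S
    [4,8] PP\(S\N)   <
      [4,7] PP   <
        [4,6] N   >
          [4,5] "dog" : N/PP
          [5,6] "clearly" : PP
        [6,7] "on" : PP\N
      [7,8] "gave" : (PP\(S\N))\PP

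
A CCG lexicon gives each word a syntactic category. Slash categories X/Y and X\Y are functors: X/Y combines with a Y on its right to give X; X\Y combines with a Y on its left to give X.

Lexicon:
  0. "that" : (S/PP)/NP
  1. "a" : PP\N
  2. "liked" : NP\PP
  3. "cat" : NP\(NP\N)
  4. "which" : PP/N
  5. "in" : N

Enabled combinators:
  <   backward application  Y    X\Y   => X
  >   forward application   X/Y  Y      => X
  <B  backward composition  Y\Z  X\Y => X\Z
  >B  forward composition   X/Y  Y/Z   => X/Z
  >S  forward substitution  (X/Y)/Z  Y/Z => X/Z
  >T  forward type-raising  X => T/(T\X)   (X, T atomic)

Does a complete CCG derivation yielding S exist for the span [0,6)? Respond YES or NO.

YES

[0,6] S   >
  [0,4] S/PP   >
    [0,1] "that" : (S/PP)/NP
    [1,4] NP   <
      [1,3] NP\N   <B
        [1,2] "a" : PP\N
        [2,3] "liked" : NP\PP
      [3,4] "cat" : NP\(NP\N)
  [4,6] PP   >
    [4,5] "which" : PP/N
    [5,6] "in" : N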